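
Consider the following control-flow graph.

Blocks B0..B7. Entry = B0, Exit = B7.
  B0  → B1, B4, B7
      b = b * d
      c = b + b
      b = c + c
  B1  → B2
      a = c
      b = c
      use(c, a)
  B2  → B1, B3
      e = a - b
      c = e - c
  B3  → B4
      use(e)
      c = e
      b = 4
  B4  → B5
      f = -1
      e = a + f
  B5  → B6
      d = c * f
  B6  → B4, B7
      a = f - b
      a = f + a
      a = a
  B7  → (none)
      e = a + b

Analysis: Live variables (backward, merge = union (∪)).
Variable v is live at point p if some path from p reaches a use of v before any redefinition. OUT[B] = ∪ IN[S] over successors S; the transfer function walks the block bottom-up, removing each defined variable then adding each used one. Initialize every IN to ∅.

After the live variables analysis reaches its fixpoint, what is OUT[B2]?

Answer: {a, c, e}

Trace:
Converged values:
  B0:  IN={a, b, d}  OUT={a, b, c}
  B1:  IN={c}  OUT={a, b, c}
  B2:  IN={a, b, c}  OUT={a, c, e}
  B3:  IN={a, e}  OUT={a, b, c}
  B4:  IN={a, b, c}  OUT={b, c, f}
  B5:  IN={b, c, f}  OUT={b, c, f}
  B6:  IN={b, c, f}  OUT={a, b, c}
  B7:  IN={a, b}  OUT={}

Merge at B2: OUT[B2] = IN[B1] ⊔ IN[B3] = {a, c, e}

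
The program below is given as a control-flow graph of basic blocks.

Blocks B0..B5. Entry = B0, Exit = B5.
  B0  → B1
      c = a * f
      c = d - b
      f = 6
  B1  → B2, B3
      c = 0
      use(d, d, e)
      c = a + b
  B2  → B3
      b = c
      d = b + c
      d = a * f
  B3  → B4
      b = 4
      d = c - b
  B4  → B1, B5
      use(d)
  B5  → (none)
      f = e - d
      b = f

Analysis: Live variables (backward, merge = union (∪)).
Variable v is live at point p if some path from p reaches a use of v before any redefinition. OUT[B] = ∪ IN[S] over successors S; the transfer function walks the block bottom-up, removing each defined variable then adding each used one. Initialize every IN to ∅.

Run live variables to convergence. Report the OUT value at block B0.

Answer: {a, b, d, e, f}

Derivation:
Per-block solution:
  B0:  IN={a, b, d, e, f}  OUT={a, b, d, e, f}
  B1:  IN={a, b, d, e, f}  OUT={a, c, e, f}
  B2:  IN={a, c, e, f}  OUT={a, c, e, f}
  B3:  IN={a, c, e, f}  OUT={a, b, d, e, f}
  B4:  IN={a, b, d, e, f}  OUT={a, b, d, e, f}
  B5:  IN={d, e}  OUT={}

Merge at B0: OUT[B0] = IN[B1] = {a, b, d, e, f}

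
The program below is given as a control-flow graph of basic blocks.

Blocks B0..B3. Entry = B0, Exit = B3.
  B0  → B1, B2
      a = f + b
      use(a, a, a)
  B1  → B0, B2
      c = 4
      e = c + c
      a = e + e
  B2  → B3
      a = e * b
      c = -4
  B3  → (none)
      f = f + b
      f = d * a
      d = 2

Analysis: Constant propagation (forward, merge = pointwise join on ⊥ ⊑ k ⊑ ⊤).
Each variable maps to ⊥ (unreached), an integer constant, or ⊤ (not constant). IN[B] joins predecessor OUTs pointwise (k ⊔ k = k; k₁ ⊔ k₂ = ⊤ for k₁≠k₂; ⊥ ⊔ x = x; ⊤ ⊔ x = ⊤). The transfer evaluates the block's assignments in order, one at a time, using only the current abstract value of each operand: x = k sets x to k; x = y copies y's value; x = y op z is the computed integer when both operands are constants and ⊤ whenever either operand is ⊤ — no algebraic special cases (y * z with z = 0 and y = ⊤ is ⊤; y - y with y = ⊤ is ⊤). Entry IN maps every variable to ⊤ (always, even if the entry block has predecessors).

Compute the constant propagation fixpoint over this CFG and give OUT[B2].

Answer: {a: ⊤, b: ⊤, c: -4, d: ⊤, e: ⊤, f: ⊤}

Derivation:
Converged values:
  B0: | IN=(all ⊤) | OUT=(all ⊤)
  B1: | IN=(all ⊤) | OUT={a:16, c:4, e:8; rest ⊤}
  B2: | IN=(all ⊤) | OUT={c:-4; rest ⊤}
  B3: | IN={c:-4; rest ⊤} | OUT={c:-4, d:2; rest ⊤}

Merge at B2: IN[B2] = OUT[B0] ⊔ OUT[B1] = {a: ⊤, b: ⊤, c: ⊤, d: ⊤, e: ⊤, f: ⊤}
Applying B2's transfer function to that IN value gives OUT[B2] (row B2 above).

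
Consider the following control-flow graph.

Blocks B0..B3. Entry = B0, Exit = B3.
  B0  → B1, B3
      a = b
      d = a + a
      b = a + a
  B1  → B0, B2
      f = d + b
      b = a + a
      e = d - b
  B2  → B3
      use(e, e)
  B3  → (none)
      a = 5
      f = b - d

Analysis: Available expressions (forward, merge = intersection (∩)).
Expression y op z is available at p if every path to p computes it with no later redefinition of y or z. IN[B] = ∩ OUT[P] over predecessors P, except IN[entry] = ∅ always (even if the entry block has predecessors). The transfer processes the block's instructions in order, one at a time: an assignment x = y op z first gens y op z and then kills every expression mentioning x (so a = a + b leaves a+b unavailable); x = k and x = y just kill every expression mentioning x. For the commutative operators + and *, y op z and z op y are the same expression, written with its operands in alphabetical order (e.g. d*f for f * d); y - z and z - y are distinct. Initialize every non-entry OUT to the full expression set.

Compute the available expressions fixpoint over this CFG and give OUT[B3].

Answer: {b-d}

Trace:
Fixpoint table:
  B0: | IN={} | OUT={a+a}
  B1: | IN={a+a} | OUT={a+a, d-b}
  B2: | IN={a+a, d-b} | OUT={a+a, d-b}
  B3: | IN={a+a} | OUT={b-d}

Merge at B3: IN[B3] = OUT[B0] ∩ OUT[B2] = {a+a}
Applying B3's transfer function to that IN value gives OUT[B3] (row B3 above).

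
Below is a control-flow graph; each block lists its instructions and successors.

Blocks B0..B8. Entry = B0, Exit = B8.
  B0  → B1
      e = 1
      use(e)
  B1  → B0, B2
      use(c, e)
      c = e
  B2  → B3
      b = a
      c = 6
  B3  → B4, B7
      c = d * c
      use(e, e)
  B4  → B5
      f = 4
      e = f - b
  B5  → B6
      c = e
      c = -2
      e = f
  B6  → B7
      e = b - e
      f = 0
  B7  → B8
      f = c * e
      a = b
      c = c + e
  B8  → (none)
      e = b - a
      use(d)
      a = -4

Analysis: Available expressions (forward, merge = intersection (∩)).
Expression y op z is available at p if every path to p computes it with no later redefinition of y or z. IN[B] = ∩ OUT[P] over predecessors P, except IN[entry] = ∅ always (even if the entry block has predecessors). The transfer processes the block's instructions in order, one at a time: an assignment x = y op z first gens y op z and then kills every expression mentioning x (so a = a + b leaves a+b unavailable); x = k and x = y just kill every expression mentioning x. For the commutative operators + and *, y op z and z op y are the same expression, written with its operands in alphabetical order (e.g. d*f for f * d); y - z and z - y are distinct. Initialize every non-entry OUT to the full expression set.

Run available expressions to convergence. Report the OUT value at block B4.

Converged values:
  B0:   IN={}   OUT={}
  B1:   IN={}   OUT={}
  B2:   IN={}   OUT={}
  B3:   IN={}   OUT={}
  B4:   IN={}   OUT={f-b}
  B5:   IN={f-b}   OUT={f-b}
  B6:   IN={f-b}   OUT={}
  B7:   IN={}   OUT={}
  B8:   IN={}   OUT={}

Merge at B4: IN[B4] = OUT[B3] = {}
Applying B4's transfer function to that IN value gives OUT[B4] (row B4 above).

Answer: {f-b}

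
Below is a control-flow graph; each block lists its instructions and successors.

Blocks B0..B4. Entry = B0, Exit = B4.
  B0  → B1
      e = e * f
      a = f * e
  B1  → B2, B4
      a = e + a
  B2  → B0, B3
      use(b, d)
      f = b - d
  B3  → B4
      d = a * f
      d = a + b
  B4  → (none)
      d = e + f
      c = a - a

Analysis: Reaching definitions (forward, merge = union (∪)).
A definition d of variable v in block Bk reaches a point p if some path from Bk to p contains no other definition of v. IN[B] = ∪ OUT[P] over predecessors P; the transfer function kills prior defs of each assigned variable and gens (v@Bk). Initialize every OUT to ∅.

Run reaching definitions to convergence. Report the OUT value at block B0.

Answer: {a@B0, e@B0, f@B2}

Working:
Per-block solution:
  B0:  IN={a@B1, e@B0, f@B2}  OUT={a@B0, e@B0, f@B2}
  B1:  IN={a@B0, e@B0, f@B2}  OUT={a@B1, e@B0, f@B2}
  B2:  IN={a@B1, e@B0, f@B2}  OUT={a@B1, e@B0, f@B2}
  B3:  IN={a@B1, e@B0, f@B2}  OUT={a@B1, d@B3, e@B0, f@B2}
  B4:  IN={a@B1, d@B3, e@B0, f@B2}  OUT={a@B1, c@B4, d@B4, e@B0, f@B2}

Merge at B0 (entry node, so the boundary value {} is joined with the incoming edge(s)): IN[B0] = {} ⊔ OUT[B2] = {a@B1, e@B0, f@B2}
Applying B0's transfer function to that IN value gives OUT[B0] (row B0 above).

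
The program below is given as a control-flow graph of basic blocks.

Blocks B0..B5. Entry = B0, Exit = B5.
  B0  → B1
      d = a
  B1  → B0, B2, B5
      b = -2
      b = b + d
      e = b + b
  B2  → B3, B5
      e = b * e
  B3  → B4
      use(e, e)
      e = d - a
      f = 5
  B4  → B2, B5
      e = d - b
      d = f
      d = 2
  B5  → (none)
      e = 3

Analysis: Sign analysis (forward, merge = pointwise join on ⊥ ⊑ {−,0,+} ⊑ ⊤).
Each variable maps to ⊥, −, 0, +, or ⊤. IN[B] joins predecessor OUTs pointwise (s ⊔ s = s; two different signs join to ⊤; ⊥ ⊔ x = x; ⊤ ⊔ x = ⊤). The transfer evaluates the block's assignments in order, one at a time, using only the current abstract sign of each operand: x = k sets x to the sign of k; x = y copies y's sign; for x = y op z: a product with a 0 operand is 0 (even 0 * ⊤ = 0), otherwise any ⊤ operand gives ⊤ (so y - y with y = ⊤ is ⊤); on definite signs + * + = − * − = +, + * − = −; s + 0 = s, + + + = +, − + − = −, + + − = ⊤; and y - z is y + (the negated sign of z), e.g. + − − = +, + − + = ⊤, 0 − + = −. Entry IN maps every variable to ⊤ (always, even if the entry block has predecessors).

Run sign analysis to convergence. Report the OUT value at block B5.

Answer: {a: ⊤, b: ⊤, c: ⊤, d: ⊤, e: +, f: ⊤}

Trace:
Converged values:
  B0: | IN=(all ⊤) | OUT=(all ⊤)
  B1: | IN=(all ⊤) | OUT=(all ⊤)
  B2: | IN=(all ⊤) | OUT=(all ⊤)
  B3: | IN=(all ⊤) | OUT={f:+; rest ⊤}
  B4: | IN={f:+; rest ⊤} | OUT={d:+, f:+; rest ⊤}
  B5: | IN=(all ⊤) | OUT={e:+; rest ⊤}

Merge at B5: IN[B5] = OUT[B1] ⊔ OUT[B2] ⊔ OUT[B4] = {a: ⊤, b: ⊤, c: ⊤, d: ⊤, e: ⊤, f: ⊤}
Applying B5's transfer function to that IN value gives OUT[B5] (row B5 above).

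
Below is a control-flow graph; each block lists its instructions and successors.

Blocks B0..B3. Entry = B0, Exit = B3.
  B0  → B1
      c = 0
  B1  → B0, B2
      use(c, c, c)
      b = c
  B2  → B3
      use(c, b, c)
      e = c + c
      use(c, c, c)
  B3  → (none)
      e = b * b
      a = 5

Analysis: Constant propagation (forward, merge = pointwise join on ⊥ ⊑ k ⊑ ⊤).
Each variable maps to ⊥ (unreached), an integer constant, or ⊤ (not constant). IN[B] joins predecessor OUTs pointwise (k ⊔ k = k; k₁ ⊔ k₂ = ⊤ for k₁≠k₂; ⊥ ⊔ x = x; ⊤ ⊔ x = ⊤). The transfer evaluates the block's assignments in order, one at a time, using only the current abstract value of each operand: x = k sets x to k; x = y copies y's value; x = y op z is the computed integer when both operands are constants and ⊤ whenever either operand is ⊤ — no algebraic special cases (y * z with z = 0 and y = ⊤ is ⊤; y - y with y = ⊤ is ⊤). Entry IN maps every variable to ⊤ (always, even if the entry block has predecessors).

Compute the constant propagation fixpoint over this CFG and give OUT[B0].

Answer: {a: ⊤, b: ⊤, c: 0, d: ⊤, e: ⊤, f: ⊤}

Derivation:
Fixpoint table:
  B0:   IN=(all ⊤)   OUT={c:0; rest ⊤}
  B1:   IN={c:0; rest ⊤}   OUT={b:0, c:0; rest ⊤}
  B2:   IN={b:0, c:0; rest ⊤}   OUT={b:0, c:0, e:0; rest ⊤}
  B3:   IN={b:0, c:0, e:0; rest ⊤}   OUT={a:5, b:0, c:0, e:0; rest ⊤}

Merge at B0 (entry node, so the boundary value (all ⊤) is joined with the incoming edge(s)): IN[B0] = (all ⊤) ⊔ OUT[B1] = {a: ⊤, b: ⊤, c: ⊤, d: ⊤, e: ⊤, f: ⊤}
Applying B0's transfer function to that IN value gives OUT[B0] (row B0 above).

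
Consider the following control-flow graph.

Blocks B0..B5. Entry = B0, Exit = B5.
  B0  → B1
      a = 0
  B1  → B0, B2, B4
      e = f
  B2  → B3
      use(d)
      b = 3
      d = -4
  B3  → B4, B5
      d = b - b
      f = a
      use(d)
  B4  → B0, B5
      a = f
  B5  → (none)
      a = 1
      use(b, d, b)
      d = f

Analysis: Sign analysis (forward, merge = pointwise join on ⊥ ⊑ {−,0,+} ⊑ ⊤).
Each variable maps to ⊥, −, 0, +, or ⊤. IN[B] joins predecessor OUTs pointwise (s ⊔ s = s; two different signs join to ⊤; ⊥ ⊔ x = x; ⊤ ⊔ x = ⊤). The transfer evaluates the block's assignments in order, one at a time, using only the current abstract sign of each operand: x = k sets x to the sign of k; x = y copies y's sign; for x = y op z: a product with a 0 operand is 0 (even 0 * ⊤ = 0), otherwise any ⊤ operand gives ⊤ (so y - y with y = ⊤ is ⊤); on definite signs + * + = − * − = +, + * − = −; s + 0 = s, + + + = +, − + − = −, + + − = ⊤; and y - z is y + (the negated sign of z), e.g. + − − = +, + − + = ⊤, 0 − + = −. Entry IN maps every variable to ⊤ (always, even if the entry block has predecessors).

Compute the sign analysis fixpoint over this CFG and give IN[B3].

Answer: {a: 0, b: +, c: ⊤, d: -, e: ⊤, f: ⊤}

Derivation:
Per-block solution:
  B0:   IN=(all ⊤)   OUT={a:0; rest ⊤}
  B1:   IN={a:0; rest ⊤}   OUT={a:0; rest ⊤}
  B2:   IN={a:0; rest ⊤}   OUT={a:0, b:+, d:-; rest ⊤}
  B3:   IN={a:0, b:+, d:-; rest ⊤}   OUT={a:0, b:+, f:0; rest ⊤}
  B4:   IN={a:0; rest ⊤}   OUT=(all ⊤)
  B5:   IN=(all ⊤)   OUT={a:+; rest ⊤}

Merge at B3: IN[B3] = OUT[B2] = {a: 0, b: +, c: ⊤, d: -, e: ⊤, f: ⊤}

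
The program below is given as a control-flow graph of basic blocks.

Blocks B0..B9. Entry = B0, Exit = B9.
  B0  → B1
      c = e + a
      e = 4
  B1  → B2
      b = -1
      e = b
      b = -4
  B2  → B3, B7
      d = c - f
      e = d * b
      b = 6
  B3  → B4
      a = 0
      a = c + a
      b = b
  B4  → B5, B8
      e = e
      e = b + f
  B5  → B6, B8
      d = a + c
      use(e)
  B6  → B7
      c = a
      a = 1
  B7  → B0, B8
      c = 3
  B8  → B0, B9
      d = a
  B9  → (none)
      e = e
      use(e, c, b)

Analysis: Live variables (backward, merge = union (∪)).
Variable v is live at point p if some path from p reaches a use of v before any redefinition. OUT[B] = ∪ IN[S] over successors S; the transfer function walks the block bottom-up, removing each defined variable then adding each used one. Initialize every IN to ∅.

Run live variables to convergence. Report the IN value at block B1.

Per-block solution:
  B0: | IN={a, e, f} | OUT={a, c, f}
  B1: | IN={a, c, f} | OUT={a, b, c, f}
  B2: | IN={a, b, c, f} | OUT={a, b, c, e, f}
  B3: | IN={b, c, e, f} | OUT={a, b, c, e, f}
  B4: | IN={a, b, c, e, f} | OUT={a, b, c, e, f}
  B5: | IN={a, b, c, e, f} | OUT={a, b, c, e, f}
  B6: | IN={a, b, e, f} | OUT={a, b, e, f}
  B7: | IN={a, b, e, f} | OUT={a, b, c, e, f}
  B8: | IN={a, b, c, e, f} | OUT={a, b, c, e, f}
  B9: | IN={b, c, e} | OUT={}

Merge at B1: OUT[B1] = IN[B2] = {a, b, c, f}
Applying B1's transfer function to that OUT value gives IN[B1] (row B1 above).

Answer: {a, c, f}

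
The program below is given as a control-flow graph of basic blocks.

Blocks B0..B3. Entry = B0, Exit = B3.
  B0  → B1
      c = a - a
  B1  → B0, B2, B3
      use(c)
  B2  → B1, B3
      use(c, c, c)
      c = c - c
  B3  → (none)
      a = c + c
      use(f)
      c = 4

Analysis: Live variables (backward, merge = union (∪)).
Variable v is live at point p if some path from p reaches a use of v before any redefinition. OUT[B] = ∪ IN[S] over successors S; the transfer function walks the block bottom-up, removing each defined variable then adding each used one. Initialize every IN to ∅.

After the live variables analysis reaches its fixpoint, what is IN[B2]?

Answer: {a, c, f}

Derivation:
Fixpoint table:
  B0:  IN={a, f}  OUT={a, c, f}
  B1:  IN={a, c, f}  OUT={a, c, f}
  B2:  IN={a, c, f}  OUT={a, c, f}
  B3:  IN={c, f}  OUT={}

Merge at B2: OUT[B2] = IN[B1] ⊔ IN[B3] = {a, c, f}
Applying B2's transfer function to that OUT value gives IN[B2] (row B2 above).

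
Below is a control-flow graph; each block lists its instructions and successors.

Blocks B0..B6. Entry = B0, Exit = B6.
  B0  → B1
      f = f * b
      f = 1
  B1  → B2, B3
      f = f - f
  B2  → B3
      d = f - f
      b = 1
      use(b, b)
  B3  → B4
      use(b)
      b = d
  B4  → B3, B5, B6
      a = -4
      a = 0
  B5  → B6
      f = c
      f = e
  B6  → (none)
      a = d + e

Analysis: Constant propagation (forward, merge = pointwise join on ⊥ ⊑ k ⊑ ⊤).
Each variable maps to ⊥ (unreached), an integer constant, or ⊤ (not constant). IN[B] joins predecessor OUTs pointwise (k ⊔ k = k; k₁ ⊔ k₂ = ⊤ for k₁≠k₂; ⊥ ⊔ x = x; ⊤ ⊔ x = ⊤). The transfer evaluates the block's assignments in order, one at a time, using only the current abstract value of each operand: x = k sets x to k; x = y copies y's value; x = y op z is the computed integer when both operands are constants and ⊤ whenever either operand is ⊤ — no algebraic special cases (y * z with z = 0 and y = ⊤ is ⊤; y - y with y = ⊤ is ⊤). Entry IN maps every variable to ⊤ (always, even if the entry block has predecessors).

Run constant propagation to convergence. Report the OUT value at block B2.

Per-block solution:
  B0:   IN=(all ⊤)   OUT={f:1; rest ⊤}
  B1:   IN={f:1; rest ⊤}   OUT={f:0; rest ⊤}
  B2:   IN={f:0; rest ⊤}   OUT={b:1, d:0, f:0; rest ⊤}
  B3:   IN={f:0; rest ⊤}   OUT={f:0; rest ⊤}
  B4:   IN={f:0; rest ⊤}   OUT={a:0, f:0; rest ⊤}
  B5:   IN={a:0, f:0; rest ⊤}   OUT={a:0; rest ⊤}
  B6:   IN={a:0; rest ⊤}   OUT=(all ⊤)

Merge at B2: IN[B2] = OUT[B1] = {a: ⊤, b: ⊤, c: ⊤, d: ⊤, e: ⊤, f: 0}
Applying B2's transfer function to that IN value gives OUT[B2] (row B2 above).

Answer: {a: ⊤, b: 1, c: ⊤, d: 0, e: ⊤, f: 0}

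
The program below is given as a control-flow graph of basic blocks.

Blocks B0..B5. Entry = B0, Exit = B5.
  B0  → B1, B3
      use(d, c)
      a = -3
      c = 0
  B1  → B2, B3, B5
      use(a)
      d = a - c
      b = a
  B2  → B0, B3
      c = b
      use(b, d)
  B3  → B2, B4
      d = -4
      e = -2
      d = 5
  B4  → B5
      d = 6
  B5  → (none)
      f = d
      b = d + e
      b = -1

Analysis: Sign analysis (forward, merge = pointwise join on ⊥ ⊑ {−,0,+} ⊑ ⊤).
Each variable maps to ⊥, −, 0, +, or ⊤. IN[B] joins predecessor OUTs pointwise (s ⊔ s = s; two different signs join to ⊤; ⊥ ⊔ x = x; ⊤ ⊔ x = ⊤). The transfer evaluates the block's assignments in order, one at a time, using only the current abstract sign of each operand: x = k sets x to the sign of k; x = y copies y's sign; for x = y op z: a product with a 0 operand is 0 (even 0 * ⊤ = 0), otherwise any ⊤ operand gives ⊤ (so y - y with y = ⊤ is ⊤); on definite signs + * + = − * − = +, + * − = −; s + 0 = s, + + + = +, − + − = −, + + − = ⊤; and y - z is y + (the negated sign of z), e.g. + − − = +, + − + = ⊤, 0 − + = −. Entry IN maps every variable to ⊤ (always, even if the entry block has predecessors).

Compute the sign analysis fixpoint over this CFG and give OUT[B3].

Fixpoint table:
  B0:  IN=(all ⊤)  OUT={a:-, c:0; rest ⊤}
  B1:  IN={a:-, c:0; rest ⊤}  OUT={a:-, b:-, c:0, d:-; rest ⊤}
  B2:  IN={a:-; rest ⊤}  OUT={a:-; rest ⊤}
  B3:  IN={a:-; rest ⊤}  OUT={a:-, d:+, e:-; rest ⊤}
  B4:  IN={a:-, d:+, e:-; rest ⊤}  OUT={a:-, d:+, e:-; rest ⊤}
  B5:  IN={a:-; rest ⊤}  OUT={a:-, b:-; rest ⊤}

Merge at B3: IN[B3] = OUT[B0] ⊔ OUT[B1] ⊔ OUT[B2] = {a: -, b: ⊤, c: ⊤, d: ⊤, e: ⊤, f: ⊤}
Applying B3's transfer function to that IN value gives OUT[B3] (row B3 above).

Answer: {a: -, b: ⊤, c: ⊤, d: +, e: -, f: ⊤}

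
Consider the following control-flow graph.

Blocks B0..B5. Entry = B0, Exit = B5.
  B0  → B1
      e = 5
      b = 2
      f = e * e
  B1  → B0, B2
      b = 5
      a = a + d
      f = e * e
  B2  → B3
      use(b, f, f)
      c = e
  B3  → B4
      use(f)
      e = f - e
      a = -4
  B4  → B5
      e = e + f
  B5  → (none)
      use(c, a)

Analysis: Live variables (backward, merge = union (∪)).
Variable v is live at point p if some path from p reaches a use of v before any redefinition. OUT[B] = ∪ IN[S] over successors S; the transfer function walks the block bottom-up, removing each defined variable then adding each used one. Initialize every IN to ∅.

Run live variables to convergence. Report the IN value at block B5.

Answer: {a, c}

Working:
Converged values:
  B0:   IN={a, d}   OUT={a, d, e}
  B1:   IN={a, d, e}   OUT={a, b, d, e, f}
  B2:   IN={b, e, f}   OUT={c, e, f}
  B3:   IN={c, e, f}   OUT={a, c, e, f}
  B4:   IN={a, c, e, f}   OUT={a, c}
  B5:   IN={a, c}   OUT={}

B5 is the boundary node: OUT[B5] = {}
Applying B5's transfer function to that OUT value gives IN[B5] (row B5 above).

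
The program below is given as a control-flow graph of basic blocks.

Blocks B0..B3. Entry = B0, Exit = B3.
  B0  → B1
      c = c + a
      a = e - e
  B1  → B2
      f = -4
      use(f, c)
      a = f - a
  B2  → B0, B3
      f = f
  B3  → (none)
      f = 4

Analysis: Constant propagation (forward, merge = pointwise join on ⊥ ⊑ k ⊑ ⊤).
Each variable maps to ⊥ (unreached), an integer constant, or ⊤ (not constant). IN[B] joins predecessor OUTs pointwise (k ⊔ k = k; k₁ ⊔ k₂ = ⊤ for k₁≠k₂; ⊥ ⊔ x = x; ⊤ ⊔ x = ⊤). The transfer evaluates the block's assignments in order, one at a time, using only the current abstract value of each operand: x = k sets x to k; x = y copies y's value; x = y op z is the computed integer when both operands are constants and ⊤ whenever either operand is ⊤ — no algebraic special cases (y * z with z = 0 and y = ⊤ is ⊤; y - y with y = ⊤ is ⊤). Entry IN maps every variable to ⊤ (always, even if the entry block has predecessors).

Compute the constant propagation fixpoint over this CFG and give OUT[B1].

Answer: {a: ⊤, b: ⊤, c: ⊤, d: ⊤, e: ⊤, f: -4}

Derivation:
Fixpoint table:
  B0: | IN=(all ⊤) | OUT=(all ⊤)
  B1: | IN=(all ⊤) | OUT={f:-4; rest ⊤}
  B2: | IN={f:-4; rest ⊤} | OUT={f:-4; rest ⊤}
  B3: | IN={f:-4; rest ⊤} | OUT={f:4; rest ⊤}

Merge at B1: IN[B1] = OUT[B0] = {a: ⊤, b: ⊤, c: ⊤, d: ⊤, e: ⊤, f: ⊤}
Applying B1's transfer function to that IN value gives OUT[B1] (row B1 above).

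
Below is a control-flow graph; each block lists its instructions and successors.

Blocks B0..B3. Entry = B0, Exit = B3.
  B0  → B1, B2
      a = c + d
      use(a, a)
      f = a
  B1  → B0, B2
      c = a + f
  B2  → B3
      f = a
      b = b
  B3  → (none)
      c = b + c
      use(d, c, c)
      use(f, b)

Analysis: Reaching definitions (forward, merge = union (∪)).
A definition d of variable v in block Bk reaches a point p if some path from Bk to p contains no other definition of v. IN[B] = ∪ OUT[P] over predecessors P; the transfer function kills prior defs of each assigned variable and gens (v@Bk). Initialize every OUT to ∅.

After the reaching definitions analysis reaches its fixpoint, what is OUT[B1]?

Converged values:
  B0:  IN={a@B0, c@B1, f@B0}  OUT={a@B0, c@B1, f@B0}
  B1:  IN={a@B0, c@B1, f@B0}  OUT={a@B0, c@B1, f@B0}
  B2:  IN={a@B0, c@B1, f@B0}  OUT={a@B0, b@B2, c@B1, f@B2}
  B3:  IN={a@B0, b@B2, c@B1, f@B2}  OUT={a@B0, b@B2, c@B3, f@B2}

Merge at B1: IN[B1] = OUT[B0] = {a@B0, c@B1, f@B0}
Applying B1's transfer function to that IN value gives OUT[B1] (row B1 above).

Answer: {a@B0, c@B1, f@B0}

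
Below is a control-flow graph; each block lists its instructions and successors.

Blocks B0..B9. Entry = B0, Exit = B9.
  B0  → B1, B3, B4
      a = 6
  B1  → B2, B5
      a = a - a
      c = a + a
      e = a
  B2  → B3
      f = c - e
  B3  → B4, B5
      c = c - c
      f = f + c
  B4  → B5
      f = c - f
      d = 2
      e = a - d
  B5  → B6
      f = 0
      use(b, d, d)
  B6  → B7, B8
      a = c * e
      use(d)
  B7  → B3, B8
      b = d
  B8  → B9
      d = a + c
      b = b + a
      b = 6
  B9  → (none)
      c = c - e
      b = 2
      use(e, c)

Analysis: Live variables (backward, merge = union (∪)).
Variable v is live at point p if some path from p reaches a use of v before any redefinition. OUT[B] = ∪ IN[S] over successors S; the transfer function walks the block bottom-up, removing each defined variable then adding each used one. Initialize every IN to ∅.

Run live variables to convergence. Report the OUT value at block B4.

Answer: {b, c, d, e}

Trace:
Converged values:
  B0: | IN={b, c, d, e, f} | OUT={a, b, c, d, e, f}
  B1: | IN={a, b, d} | OUT={a, b, c, d, e}
  B2: | IN={a, b, c, d, e} | OUT={a, b, c, d, e, f}
  B3: | IN={a, b, c, d, e, f} | OUT={a, b, c, d, e, f}
  B4: | IN={a, b, c, f} | OUT={b, c, d, e}
  B5: | IN={b, c, d, e} | OUT={b, c, d, e, f}
  B6: | IN={b, c, d, e, f} | OUT={a, b, c, d, e, f}
  B7: | IN={a, c, d, e, f} | OUT={a, b, c, d, e, f}
  B8: | IN={a, b, c, e} | OUT={c, e}
  B9: | IN={c, e} | OUT={}

Merge at B4: OUT[B4] = IN[B5] = {b, c, d, e}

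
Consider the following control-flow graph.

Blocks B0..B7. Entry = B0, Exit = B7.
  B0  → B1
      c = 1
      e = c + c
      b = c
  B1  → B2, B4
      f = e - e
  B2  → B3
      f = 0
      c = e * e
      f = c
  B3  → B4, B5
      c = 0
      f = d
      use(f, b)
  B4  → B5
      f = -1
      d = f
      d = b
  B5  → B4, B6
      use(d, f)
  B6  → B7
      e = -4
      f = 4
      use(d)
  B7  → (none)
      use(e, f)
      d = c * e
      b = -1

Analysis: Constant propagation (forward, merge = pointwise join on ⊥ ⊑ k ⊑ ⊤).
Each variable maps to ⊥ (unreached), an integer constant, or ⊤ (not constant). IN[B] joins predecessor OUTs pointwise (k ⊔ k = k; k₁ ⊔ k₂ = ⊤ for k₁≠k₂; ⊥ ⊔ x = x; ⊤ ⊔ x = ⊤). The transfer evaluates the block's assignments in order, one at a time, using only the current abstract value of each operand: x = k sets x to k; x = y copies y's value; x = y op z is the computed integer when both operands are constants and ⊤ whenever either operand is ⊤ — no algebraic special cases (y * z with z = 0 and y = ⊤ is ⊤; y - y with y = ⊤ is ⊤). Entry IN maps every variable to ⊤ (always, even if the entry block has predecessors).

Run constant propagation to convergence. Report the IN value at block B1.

Answer: {a: ⊤, b: 1, c: 1, d: ⊤, e: 2, f: ⊤}

Trace:
Converged values:
  B0: | IN=(all ⊤) | OUT={b:1, c:1, e:2; rest ⊤}
  B1: | IN={b:1, c:1, e:2; rest ⊤} | OUT={b:1, c:1, e:2, f:0; rest ⊤}
  B2: | IN={b:1, c:1, e:2, f:0; rest ⊤} | OUT={b:1, c:4, e:2, f:4; rest ⊤}
  B3: | IN={b:1, c:4, e:2, f:4; rest ⊤} | OUT={b:1, c:0, e:2; rest ⊤}
  B4: | IN={b:1, e:2; rest ⊤} | OUT={b:1, d:1, e:2, f:-1; rest ⊤}
  B5: | IN={b:1, e:2; rest ⊤} | OUT={b:1, e:2; rest ⊤}
  B6: | IN={b:1, e:2; rest ⊤} | OUT={b:1, e:-4, f:4; rest ⊤}
  B7: | IN={b:1, e:-4, f:4; rest ⊤} | OUT={b:-1, e:-4, f:4; rest ⊤}

Merge at B1: IN[B1] = OUT[B0] = {a: ⊤, b: 1, c: 1, d: ⊤, e: 2, f: ⊤}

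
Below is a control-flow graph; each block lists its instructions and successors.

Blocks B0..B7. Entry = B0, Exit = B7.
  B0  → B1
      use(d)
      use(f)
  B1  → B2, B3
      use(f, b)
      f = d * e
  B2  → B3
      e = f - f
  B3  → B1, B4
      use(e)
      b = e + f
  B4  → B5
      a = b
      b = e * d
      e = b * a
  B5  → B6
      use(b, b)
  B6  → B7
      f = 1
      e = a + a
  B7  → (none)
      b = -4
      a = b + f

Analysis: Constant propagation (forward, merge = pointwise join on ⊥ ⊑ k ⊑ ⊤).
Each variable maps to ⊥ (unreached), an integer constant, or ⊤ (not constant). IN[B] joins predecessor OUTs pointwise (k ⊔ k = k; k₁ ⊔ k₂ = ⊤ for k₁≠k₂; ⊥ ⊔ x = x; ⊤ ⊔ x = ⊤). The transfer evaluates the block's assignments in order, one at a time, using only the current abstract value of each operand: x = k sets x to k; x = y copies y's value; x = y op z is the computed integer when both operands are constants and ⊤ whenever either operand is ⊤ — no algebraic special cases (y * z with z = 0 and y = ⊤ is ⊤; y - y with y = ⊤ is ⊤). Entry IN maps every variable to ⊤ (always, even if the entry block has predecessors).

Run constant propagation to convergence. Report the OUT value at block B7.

Per-block solution:
  B0:  IN=(all ⊤)  OUT=(all ⊤)
  B1:  IN=(all ⊤)  OUT=(all ⊤)
  B2:  IN=(all ⊤)  OUT=(all ⊤)
  B3:  IN=(all ⊤)  OUT=(all ⊤)
  B4:  IN=(all ⊤)  OUT=(all ⊤)
  B5:  IN=(all ⊤)  OUT=(all ⊤)
  B6:  IN=(all ⊤)  OUT={f:1; rest ⊤}
  B7:  IN={f:1; rest ⊤}  OUT={a:-3, b:-4, f:1; rest ⊤}

Merge at B7: IN[B7] = OUT[B6] = {a: ⊤, b: ⊤, c: ⊤, d: ⊤, e: ⊤, f: 1}
Applying B7's transfer function to that IN value gives OUT[B7] (row B7 above).

Answer: {a: -3, b: -4, c: ⊤, d: ⊤, e: ⊤, f: 1}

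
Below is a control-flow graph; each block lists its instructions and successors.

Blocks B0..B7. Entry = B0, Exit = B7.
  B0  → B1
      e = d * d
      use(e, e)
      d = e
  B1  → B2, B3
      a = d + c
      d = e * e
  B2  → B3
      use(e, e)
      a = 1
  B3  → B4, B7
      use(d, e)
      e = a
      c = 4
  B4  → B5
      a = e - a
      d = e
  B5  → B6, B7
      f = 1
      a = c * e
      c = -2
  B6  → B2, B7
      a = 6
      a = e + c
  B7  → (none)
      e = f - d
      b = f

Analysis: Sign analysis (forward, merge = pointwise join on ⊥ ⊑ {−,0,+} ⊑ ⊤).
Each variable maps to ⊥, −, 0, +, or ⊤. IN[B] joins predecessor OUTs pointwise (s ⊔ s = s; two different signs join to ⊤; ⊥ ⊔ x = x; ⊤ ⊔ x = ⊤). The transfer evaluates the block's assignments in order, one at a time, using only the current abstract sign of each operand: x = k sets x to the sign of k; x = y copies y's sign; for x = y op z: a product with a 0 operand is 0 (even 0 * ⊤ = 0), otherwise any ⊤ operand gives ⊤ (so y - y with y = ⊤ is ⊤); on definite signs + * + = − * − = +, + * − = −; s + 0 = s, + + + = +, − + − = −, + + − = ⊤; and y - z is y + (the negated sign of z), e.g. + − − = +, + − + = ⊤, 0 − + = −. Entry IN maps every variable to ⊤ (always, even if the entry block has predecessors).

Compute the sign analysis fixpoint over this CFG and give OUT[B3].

Converged values:
  B0: | IN=(all ⊤) | OUT=(all ⊤)
  B1: | IN=(all ⊤) | OUT=(all ⊤)
  B2: | IN=(all ⊤) | OUT={a:+; rest ⊤}
  B3: | IN=(all ⊤) | OUT={c:+; rest ⊤}
  B4: | IN={c:+; rest ⊤} | OUT={c:+; rest ⊤}
  B5: | IN={c:+; rest ⊤} | OUT={c:-, f:+; rest ⊤}
  B6: | IN={c:-, f:+; rest ⊤} | OUT={c:-, f:+; rest ⊤}
  B7: | IN=(all ⊤) | OUT=(all ⊤)

Merge at B3: IN[B3] = OUT[B1] ⊔ OUT[B2] = {a: ⊤, b: ⊤, c: ⊤, d: ⊤, e: ⊤, f: ⊤}
Applying B3's transfer function to that IN value gives OUT[B3] (row B3 above).

Answer: {a: ⊤, b: ⊤, c: +, d: ⊤, e: ⊤, f: ⊤}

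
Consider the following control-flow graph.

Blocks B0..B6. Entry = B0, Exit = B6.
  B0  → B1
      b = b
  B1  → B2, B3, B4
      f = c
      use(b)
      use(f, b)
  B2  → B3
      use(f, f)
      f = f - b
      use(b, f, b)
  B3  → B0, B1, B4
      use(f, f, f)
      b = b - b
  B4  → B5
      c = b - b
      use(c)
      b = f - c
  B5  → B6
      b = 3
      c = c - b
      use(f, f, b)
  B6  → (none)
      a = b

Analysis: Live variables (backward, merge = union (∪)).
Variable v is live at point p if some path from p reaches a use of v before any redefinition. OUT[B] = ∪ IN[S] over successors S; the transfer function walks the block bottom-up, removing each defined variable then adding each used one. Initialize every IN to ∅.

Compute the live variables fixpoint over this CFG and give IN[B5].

Answer: {c, f}

Derivation:
Per-block solution:
  B0: | IN={b, c} | OUT={b, c}
  B1: | IN={b, c} | OUT={b, c, f}
  B2: | IN={b, c, f} | OUT={b, c, f}
  B3: | IN={b, c, f} | OUT={b, c, f}
  B4: | IN={b, f} | OUT={c, f}
  B5: | IN={c, f} | OUT={b}
  B6: | IN={b} | OUT={}

Merge at B5: OUT[B5] = IN[B6] = {b}
Applying B5's transfer function to that OUT value gives IN[B5] (row B5 above).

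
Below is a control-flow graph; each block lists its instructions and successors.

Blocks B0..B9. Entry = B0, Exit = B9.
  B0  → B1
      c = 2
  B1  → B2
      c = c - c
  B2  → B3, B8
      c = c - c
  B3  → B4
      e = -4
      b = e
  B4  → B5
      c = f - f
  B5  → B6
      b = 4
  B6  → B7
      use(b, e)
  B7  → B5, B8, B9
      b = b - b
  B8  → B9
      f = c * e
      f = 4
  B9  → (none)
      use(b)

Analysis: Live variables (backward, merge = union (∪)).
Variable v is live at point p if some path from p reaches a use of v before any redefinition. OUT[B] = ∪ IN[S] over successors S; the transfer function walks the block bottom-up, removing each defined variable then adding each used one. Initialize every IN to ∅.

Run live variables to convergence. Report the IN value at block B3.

Answer: {f}

Derivation:
Fixpoint table:
  B0:   IN={b, e, f}   OUT={b, c, e, f}
  B1:   IN={b, c, e, f}   OUT={b, c, e, f}
  B2:   IN={b, c, e, f}   OUT={b, c, e, f}
  B3:   IN={f}   OUT={e, f}
  B4:   IN={e, f}   OUT={c, e}
  B5:   IN={c, e}   OUT={b, c, e}
  B6:   IN={b, c, e}   OUT={b, c, e}
  B7:   IN={b, c, e}   OUT={b, c, e}
  B8:   IN={b, c, e}   OUT={b}
  B9:   IN={b}   OUT={}

Merge at B3: OUT[B3] = IN[B4] = {e, f}
Applying B3's transfer function to that OUT value gives IN[B3] (row B3 above).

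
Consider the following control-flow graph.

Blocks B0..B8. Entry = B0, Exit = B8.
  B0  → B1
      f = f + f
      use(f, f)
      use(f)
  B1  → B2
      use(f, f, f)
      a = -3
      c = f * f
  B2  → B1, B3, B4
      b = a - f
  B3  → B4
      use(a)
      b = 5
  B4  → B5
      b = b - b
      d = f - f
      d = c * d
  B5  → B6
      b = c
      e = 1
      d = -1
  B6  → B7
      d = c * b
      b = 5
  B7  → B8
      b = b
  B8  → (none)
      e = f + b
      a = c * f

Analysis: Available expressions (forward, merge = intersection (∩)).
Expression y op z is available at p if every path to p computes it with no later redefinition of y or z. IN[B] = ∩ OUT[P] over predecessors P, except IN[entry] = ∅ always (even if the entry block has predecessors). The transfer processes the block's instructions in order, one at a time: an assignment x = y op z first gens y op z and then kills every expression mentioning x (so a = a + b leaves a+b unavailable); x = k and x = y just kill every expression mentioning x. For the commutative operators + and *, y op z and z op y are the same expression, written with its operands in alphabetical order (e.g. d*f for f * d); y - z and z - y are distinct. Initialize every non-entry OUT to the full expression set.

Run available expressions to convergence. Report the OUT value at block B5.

Answer: {a-f, f*f, f-f}

Trace:
Converged values:
  B0: | IN={} | OUT={}
  B1: | IN={} | OUT={f*f}
  B2: | IN={f*f} | OUT={a-f, f*f}
  B3: | IN={a-f, f*f} | OUT={a-f, f*f}
  B4: | IN={a-f, f*f} | OUT={a-f, f*f, f-f}
  B5: | IN={a-f, f*f, f-f} | OUT={a-f, f*f, f-f}
  B6: | IN={a-f, f*f, f-f} | OUT={a-f, f*f, f-f}
  B7: | IN={a-f, f*f, f-f} | OUT={a-f, f*f, f-f}
  B8: | IN={a-f, f*f, f-f} | OUT={b+f, c*f, f*f, f-f}

Merge at B5: IN[B5] = OUT[B4] = {a-f, f*f, f-f}
Applying B5's transfer function to that IN value gives OUT[B5] (row B5 above).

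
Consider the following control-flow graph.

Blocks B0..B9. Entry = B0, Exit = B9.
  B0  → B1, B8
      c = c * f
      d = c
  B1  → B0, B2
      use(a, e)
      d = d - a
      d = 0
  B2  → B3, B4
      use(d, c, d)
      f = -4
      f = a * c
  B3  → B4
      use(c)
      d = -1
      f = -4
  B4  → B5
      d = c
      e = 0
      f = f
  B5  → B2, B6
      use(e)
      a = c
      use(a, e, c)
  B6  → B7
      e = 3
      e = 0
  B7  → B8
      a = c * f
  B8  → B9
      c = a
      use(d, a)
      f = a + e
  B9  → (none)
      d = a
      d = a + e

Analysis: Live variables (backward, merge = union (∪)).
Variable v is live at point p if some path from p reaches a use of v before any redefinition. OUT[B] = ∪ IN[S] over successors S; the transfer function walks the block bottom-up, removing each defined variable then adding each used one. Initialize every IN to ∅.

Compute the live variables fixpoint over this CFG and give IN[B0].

Answer: {a, c, e, f}

Derivation:
Converged values:
  B0:  IN={a, c, e, f}  OUT={a, c, d, e, f}
  B1:  IN={a, c, d, e, f}  OUT={a, c, d, e, f}
  B2:  IN={a, c, d}  OUT={c, f}
  B3:  IN={c}  OUT={c, f}
  B4:  IN={c, f}  OUT={c, d, e, f}
  B5:  IN={c, d, e, f}  OUT={a, c, d, f}
  B6:  IN={c, d, f}  OUT={c, d, e, f}
  B7:  IN={c, d, e, f}  OUT={a, d, e}
  B8:  IN={a, d, e}  OUT={a, e}
  B9:  IN={a, e}  OUT={}

Merge at B0: OUT[B0] = IN[B1] ⊔ IN[B8] = {a, c, d, e, f}
Applying B0's transfer function to that OUT value gives IN[B0] (row B0 above).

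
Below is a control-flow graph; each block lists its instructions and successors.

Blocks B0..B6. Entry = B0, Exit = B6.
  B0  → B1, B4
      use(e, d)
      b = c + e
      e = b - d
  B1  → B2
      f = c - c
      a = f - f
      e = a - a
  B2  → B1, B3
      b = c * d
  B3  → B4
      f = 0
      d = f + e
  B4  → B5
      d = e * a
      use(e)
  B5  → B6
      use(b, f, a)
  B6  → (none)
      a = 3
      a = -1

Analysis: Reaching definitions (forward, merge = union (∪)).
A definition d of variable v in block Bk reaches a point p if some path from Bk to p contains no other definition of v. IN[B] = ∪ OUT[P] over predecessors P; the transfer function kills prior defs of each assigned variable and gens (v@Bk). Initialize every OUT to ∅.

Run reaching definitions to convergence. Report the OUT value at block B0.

Per-block solution:
  B0:   IN={}   OUT={b@B0, e@B0}
  B1:   IN={a@B1, b@B0, b@B2, e@B0, e@B1, f@B1}   OUT={a@B1, b@B0, b@B2, e@B1, f@B1}
  B2:   IN={a@B1, b@B0, b@B2, e@B1, f@B1}   OUT={a@B1, b@B2, e@B1, f@B1}
  B3:   IN={a@B1, b@B2, e@B1, f@B1}   OUT={a@B1, b@B2, d@B3, e@B1, f@B3}
  B4:   IN={a@B1, b@B0, b@B2, d@B3, e@B0, e@B1, f@B3}   OUT={a@B1, b@B0, b@B2, d@B4, e@B0, e@B1, f@B3}
  B5:   IN={a@B1, b@B0, b@B2, d@B4, e@B0, e@B1, f@B3}   OUT={a@B1, b@B0, b@B2, d@B4, e@B0, e@B1, f@B3}
  B6:   IN={a@B1, b@B0, b@B2, d@B4, e@B0, e@B1, f@B3}   OUT={a@B6, b@B0, b@B2, d@B4, e@B0, e@B1, f@B3}

B0 is the boundary node: IN[B0] = {}
Applying B0's transfer function to that IN value gives OUT[B0] (row B0 above).

Answer: {b@B0, e@B0}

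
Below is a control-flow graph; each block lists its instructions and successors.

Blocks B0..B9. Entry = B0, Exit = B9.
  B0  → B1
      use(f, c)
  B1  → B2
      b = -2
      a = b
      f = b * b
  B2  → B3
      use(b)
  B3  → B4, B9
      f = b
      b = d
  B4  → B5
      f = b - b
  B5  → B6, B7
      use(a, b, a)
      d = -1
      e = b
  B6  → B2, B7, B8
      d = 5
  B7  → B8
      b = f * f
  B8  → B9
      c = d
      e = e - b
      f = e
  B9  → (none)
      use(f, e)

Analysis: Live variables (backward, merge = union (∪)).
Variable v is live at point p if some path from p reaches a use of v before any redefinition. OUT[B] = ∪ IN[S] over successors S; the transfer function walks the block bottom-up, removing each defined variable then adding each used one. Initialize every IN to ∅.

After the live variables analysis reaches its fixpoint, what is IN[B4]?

Answer: {a, b}

Derivation:
Per-block solution:
  B0:   IN={c, d, e, f}   OUT={d, e}
  B1:   IN={d, e}   OUT={a, b, d, e}
  B2:   IN={a, b, d, e}   OUT={a, b, d, e}
  B3:   IN={a, b, d, e}   OUT={a, b, e, f}
  B4:   IN={a, b}   OUT={a, b, f}
  B5:   IN={a, b, f}   OUT={a, b, d, e, f}
  B6:   IN={a, b, e, f}   OUT={a, b, d, e, f}
  B7:   IN={d, e, f}   OUT={b, d, e}
  B8:   IN={b, d, e}   OUT={e, f}
  B9:   IN={e, f}   OUT={}

Merge at B4: OUT[B4] = IN[B5] = {a, b, f}
Applying B4's transfer function to that OUT value gives IN[B4] (row B4 above).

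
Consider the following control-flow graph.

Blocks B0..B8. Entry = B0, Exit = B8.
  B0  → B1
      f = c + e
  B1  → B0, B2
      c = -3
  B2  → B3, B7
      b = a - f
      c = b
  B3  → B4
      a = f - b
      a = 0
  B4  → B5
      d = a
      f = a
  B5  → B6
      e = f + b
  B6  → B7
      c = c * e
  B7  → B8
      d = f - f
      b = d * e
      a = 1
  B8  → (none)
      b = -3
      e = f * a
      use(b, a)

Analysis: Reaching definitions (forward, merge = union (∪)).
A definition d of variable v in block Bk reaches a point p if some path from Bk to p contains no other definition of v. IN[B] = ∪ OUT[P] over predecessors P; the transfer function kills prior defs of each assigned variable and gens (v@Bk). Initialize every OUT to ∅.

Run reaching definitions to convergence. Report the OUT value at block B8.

Fixpoint table:
  B0:  IN={c@B1, f@B0}  OUT={c@B1, f@B0}
  B1:  IN={c@B1, f@B0}  OUT={c@B1, f@B0}
  B2:  IN={c@B1, f@B0}  OUT={b@B2, c@B2, f@B0}
  B3:  IN={b@B2, c@B2, f@B0}  OUT={a@B3, b@B2, c@B2, f@B0}
  B4:  IN={a@B3, b@B2, c@B2, f@B0}  OUT={a@B3, b@B2, c@B2, d@B4, f@B4}
  B5:  IN={a@B3, b@B2, c@B2, d@B4, f@B4}  OUT={a@B3, b@B2, c@B2, d@B4, e@B5, f@B4}
  B6:  IN={a@B3, b@B2, c@B2, d@B4, e@B5, f@B4}  OUT={a@B3, b@B2, c@B6, d@B4, e@B5, f@B4}
  B7:  IN={a@B3, b@B2, c@B2, c@B6, d@B4, e@B5, f@B0, f@B4}  OUT={a@B7, b@B7, c@B2, c@B6, d@B7, e@B5, f@B0, f@B4}
  B8:  IN={a@B7, b@B7, c@B2, c@B6, d@B7, e@B5, f@B0, f@B4}  OUT={a@B7, b@B8, c@B2, c@B6, d@B7, e@B8, f@B0, f@B4}

Merge at B8: IN[B8] = OUT[B7] = {a@B7, b@B7, c@B2, c@B6, d@B7, e@B5, f@B0, f@B4}
Applying B8's transfer function to that IN value gives OUT[B8] (row B8 above).

Answer: {a@B7, b@B8, c@B2, c@B6, d@B7, e@B8, f@B0, f@B4}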